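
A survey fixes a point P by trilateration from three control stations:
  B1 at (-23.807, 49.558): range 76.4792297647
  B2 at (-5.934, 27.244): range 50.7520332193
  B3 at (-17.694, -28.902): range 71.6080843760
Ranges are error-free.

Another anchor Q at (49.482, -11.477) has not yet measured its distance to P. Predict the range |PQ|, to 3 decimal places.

23.325

eq1: (x + 23.807)² + (y − 49.558)² = 76.4792297647²
eq2: (x + 5.934)² + (y − 27.244)² = 50.7520332193²
eq3: (x + 17.694)² + (y + 28.902)² = 71.6080843760²
eq2−eq3, eq2−eq1 (x²,y² cancel):
  -23.520·x − 112.292·y = -2180.993524
  -35.746·x + 44.628·y = -1027.982989
det = -23.520·44.628 − -112.292·-35.746 = -5063.640392
x = (-2180.993524·44.628 − -112.292·-1027.982989) / -5063.640392 = 42.018711
y = (-23.520·-1027.982989 − -2180.993524·-35.746) / -5063.640392 = 10.621535
|P − Q| = √((42.018711 − 49.482)² + (10.621535 − -11.477)²) = 23.324792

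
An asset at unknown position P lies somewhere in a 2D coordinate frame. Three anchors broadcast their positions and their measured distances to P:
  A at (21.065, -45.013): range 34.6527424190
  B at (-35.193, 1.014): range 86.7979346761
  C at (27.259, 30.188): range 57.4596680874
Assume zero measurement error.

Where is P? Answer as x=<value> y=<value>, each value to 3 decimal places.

x=48.114 y=-23.353

eq1: (x − 21.065)² + (y + 45.013)² = 34.6527424190²
eq2: (x + 35.193)² + (y − 1.014)² = 86.7979346761²
eq3: (x − 27.259)² + (y − 30.188)² = 57.4596680874²
eq2−eq1, eq2−eq3 (x²,y² cancel):
  112.516·x − 92.054·y = 7563.397856
  124.904·x + 58.348·y = 4647.060987
det = 112.516·58.348 − -92.054·124.904 = 18062.996384
x = (7563.397856·58.348 − -92.054·4647.060987) / 18062.996384 = 48.114370
y = (112.516·4647.060987 − 7563.397856·124.904) / 18062.996384 = -23.353264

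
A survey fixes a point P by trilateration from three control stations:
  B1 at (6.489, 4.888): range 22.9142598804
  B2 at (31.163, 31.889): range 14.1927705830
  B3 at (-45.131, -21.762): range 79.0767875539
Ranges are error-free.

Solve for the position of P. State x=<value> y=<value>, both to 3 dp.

eq1: (x − 6.489)² + (y − 4.888)² = 22.9142598804²
eq2: (x − 31.163)² + (y − 31.889)² = 14.1927705830²
eq3: (x + 45.131)² + (y + 21.762)² = 79.0767875539²
eq1−eq3, eq1−eq2 (x²,y² cancel):
  -103.240·x − 53.300·y = -3283.682884
  49.348·x + 54.002·y = 2245.669794
det = -103.240·54.002 − -53.300·49.348 = -2944.918080
x = (-3283.682884·54.002 − -53.300·2245.669794) / -2944.918080 = 19.569727
y = (-103.240·2245.669794 − -3283.682884·49.348) / -2944.918080 = 23.701768

x=19.570 y=23.702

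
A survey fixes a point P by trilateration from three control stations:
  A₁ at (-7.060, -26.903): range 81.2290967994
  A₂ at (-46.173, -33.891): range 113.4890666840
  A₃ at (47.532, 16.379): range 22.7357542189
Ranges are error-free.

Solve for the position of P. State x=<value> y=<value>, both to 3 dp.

eq1: (x + 7.060)² + (y + 26.903)² = 81.2290967994²
eq2: (x + 46.173)² + (y + 33.891)² = 113.4890666840²
eq3: (x − 47.532)² + (y − 16.379)² = 22.7357542189²
eq1−eq2, eq1−eq3 (x²,y² cancel):
  -78.226·x − 13.976·y = -3774.671289
  109.184·x + 86.564·y = 7835.199303
det = -78.226·86.564 − -13.976·109.184 = -5245.599880
x = (-3774.671289·86.564 − -13.976·7835.199303) / -5245.599880 = 41.414882
y = (-78.226·7835.199303 − -3774.671289·109.184) / -5245.599880 = 38.276383

x=41.415 y=38.276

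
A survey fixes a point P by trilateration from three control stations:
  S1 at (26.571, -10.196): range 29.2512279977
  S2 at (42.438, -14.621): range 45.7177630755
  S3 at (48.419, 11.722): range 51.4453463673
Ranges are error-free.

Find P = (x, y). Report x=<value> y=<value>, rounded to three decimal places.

x=-1.325 y=-1.397

eq1: (x − 26.571)² + (y + 10.196)² = 29.2512279977²
eq2: (x − 42.438)² + (y + 14.621)² = 45.7177630755²
eq3: (x − 48.419)² + (y − 11.722)² = 51.4453463673²
eq2−eq3, eq2−eq1 (x²,y² cancel):
  11.962·x + 52.686·y = -89.462442
  -31.734·x + 8.850·y = 29.698493
det = 11.962·8.850 − 52.686·-31.734 = 1777.801224
x = (-89.462442·8.850 − 52.686·29.698493) / 1777.801224 = -1.325479
y = (11.962·29.698493 − -89.462442·-31.734) / 1777.801224 = -1.397090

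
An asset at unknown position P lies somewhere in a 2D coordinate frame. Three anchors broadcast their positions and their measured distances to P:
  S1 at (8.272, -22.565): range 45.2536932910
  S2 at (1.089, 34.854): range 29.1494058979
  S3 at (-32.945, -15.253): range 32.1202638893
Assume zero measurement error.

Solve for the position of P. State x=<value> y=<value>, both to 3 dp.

eq1: (x − 8.272)² + (y + 22.565)² = 45.2536932910²
eq2: (x − 1.089)² + (y − 34.854)² = 29.1494058979²
eq3: (x + 32.945)² + (y + 15.253)² = 32.1202638893²
eq2−eq3, eq2−eq1 (x²,y² cancel):
  -68.068·x − 100.214·y = -79.983691
  14.366·x − 114.838·y = -1836.590920
det = -68.068·-114.838 − -100.214·14.366 = 9256.467308
x = (-79.983691·-114.838 − -100.214·-1836.590920) / 9256.467308 = -18.891327
y = (-68.068·-1836.590920 − -79.983691·14.366) / 9256.467308 = 13.629618

x=-18.891 y=13.630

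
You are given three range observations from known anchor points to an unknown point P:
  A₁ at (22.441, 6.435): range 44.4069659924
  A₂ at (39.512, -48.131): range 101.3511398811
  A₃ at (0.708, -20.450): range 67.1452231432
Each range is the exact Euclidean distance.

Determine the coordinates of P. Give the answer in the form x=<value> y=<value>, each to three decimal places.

eq1: (x − 22.441)² + (y − 6.435)² = 44.4069659924²
eq2: (x − 39.512)² + (y + 48.131)² = 101.3511398811²
eq3: (x − 0.708)² + (y + 20.450)² = 67.1452231432²
eq3−eq2, eq3−eq1 (x²,y² cancel):
  77.608·x − 55.362·y = -2304.485023
  43.466·x + 53.770·y = 2662.806304
det = 77.608·53.770 − -55.362·43.466 = 6579.346852
x = (-2304.485023·53.770 − -55.362·2662.806304) / 6579.346852 = 3.572714
y = (77.608·2662.806304 − -2304.485023·43.466) / 6579.346852 = 46.634085

x=3.573 y=46.634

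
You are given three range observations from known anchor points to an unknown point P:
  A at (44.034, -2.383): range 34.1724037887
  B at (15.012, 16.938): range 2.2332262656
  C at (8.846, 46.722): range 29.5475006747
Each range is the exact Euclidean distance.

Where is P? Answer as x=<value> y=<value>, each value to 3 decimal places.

eq1: (x − 44.034)² + (y + 2.383)² = 34.1724037887²
eq2: (x − 15.012)² + (y − 16.938)² = 2.2332262656²
eq3: (x − 8.846)² + (y − 46.722)² = 29.5475006747²
eq3−eq2, eq3−eq1 (x²,y² cancel):
  12.332·x − 59.568·y = -880.873515
  70.376·x − 98.210·y = -611.223540
det = 12.332·-98.210 − -59.568·70.376 = 2981.031848
x = (-880.873515·-98.210 − -59.568·-611.223540) / 2981.031848 = 16.806672
y = (12.332·-611.223540 − -880.873515·70.376) / 2981.031848 = 18.267080

x=16.807 y=18.267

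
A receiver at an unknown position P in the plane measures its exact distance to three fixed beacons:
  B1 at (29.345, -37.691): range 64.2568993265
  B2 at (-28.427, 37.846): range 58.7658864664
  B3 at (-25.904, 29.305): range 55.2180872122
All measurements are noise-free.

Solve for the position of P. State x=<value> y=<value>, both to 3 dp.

eq1: (x − 29.345)² + (y + 37.691)² = 64.2568993265²
eq2: (x + 28.427)² + (y − 37.846)² = 58.7658864664²
eq3: (x + 25.904)² + (y − 29.305)² = 55.2180872122²
eq1−eq2, eq1−eq3 (x²,y² cancel):
  -115.544·x + 151.074·y = 634.193238
  -110.498·x + 133.992·y = 327.971691
det = -115.544·133.992 − 151.074·-110.498 = 1211.403204
x = (634.193238·133.992 − 151.074·327.971691) / 1211.403204 = 29.246105
y = (-115.544·327.971691 − 634.193238·-110.498) / 1211.403204 = 26.565823

x=29.246 y=26.566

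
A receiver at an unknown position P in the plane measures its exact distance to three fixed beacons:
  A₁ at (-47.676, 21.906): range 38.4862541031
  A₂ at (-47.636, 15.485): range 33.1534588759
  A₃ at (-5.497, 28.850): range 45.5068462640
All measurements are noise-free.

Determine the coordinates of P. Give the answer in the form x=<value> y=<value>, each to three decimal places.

x=-27.599 y=-10.929

eq1: (x + 47.676)² + (y − 21.906)² = 38.4862541031²
eq2: (x + 47.636)² + (y − 15.485)² = 33.1534588759²
eq3: (x + 5.497)² + (y − 28.850)² = 45.5068462640²
eq3−eq2, eq3−eq1 (x²,y² cancel):
  -84.278·x − 26.730·y = 2618.155433
  -84.358·x − 13.888·y = 2480.015605
det = -84.278·-13.888 − -26.730·-84.358 = -1084.436476
x = (2618.155433·-13.888 − -26.730·2480.015605) / -1084.436476 = -27.599472
y = (-84.278·2480.015605 − 2618.155433·-84.358) / -1084.436476 = -10.928811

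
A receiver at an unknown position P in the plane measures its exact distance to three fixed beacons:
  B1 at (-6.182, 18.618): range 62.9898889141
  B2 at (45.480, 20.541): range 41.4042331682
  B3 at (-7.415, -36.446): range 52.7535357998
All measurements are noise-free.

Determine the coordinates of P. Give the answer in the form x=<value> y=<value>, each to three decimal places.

x=42.961 y=-20.787

eq1: (x + 6.182)² + (y − 18.618)² = 62.9898889141²
eq2: (x − 45.480)² + (y − 20.541)² = 41.4042331682²
eq3: (x + 7.415)² + (y + 36.446)² = 52.7535357998²
eq1−eq2, eq1−eq3 (x²,y² cancel):
  103.324·x + 3.846·y = 4358.931614
  -2.466·x − 110.128·y = 2183.236659
det = 103.324·-110.128 − 3.846·-2.466 = -11369.381236
x = (4358.931614·-110.128 − 3.846·2183.236659) / -11369.381236 = 42.960750
y = (103.324·2183.236659 − 4358.931614·-2.466) / -11369.381236 = -20.786520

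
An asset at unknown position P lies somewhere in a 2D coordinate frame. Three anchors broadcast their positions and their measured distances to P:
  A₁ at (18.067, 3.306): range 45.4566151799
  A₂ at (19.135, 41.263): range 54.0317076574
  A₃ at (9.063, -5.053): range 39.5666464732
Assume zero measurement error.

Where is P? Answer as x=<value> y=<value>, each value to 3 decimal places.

x=-26.488 y=12.315

eq1: (x − 18.067)² + (y − 3.306)² = 45.4566151799²
eq2: (x − 19.135)² + (y − 41.263)² = 54.0317076574²
eq3: (x − 9.063)² + (y + 5.053)² = 39.5666464732²
eq1−eq3, eq1−eq2 (x²,y² cancel):
  -18.008·x − 16.718·y = 271.109003
  2.136·x + 75.914·y = 878.315700
det = -18.008·75.914 − -16.718·2.136 = -1331.349664
x = (271.109003·75.914 − -16.718·878.315700) / -1331.349664 = -26.487895
y = (-18.008·878.315700 − 271.109003·2.136) / -1331.349664 = 12.315170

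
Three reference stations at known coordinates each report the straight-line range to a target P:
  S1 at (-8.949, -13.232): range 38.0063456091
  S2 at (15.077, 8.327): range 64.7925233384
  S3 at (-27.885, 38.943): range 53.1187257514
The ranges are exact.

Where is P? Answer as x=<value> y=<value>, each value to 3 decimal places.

x=-46.869 y=-10.668

eq1: (x + 8.949)² + (y + 13.232)² = 38.0063456091²
eq2: (x − 15.077)² + (y − 8.327)² = 64.7925233384²
eq3: (x + 27.885)² + (y − 38.943)² = 53.1187257514²
eq3−eq2, eq3−eq1 (x²,y² cancel):
  85.924·x − 61.232·y = -3373.947671
  37.872·x − 104.350·y = -661.843330
det = 85.924·-104.350 − -61.232·37.872 = -6647.191096
x = (-3373.947671·-104.350 − -61.232·-661.843330) / -6647.191096 = -46.868737
y = (85.924·-661.843330 − -3373.947671·37.872) / -6647.191096 = -10.667652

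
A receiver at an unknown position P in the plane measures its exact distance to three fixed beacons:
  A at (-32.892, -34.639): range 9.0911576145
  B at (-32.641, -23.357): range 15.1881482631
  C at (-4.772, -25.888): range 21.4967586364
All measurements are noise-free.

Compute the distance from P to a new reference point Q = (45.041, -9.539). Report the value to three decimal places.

eq1: (x + 32.892)² + (y + 34.639)² = 9.0911576145²
eq2: (x + 32.641)² + (y + 23.357)² = 15.1881482631²
eq3: (x + 4.772)² + (y + 25.888)² = 21.4967586364²
eq1−eq2, eq1−eq3 (x²,y² cancel):
  0.502·x + 22.564·y = -818.790356
  56.240·x + 17.502·y = -1968.244942
det = 0.502·17.502 − 22.564·56.240 = -1260.213356
x = (-818.790356·17.502 − 22.564·-1968.244942) / -1260.213356 = -23.869776
y = (0.502·-1968.244942 − -818.790356·56.240) / -1260.213356 = -35.756414
|P − Q| = √((-23.869776 − 45.041)² + (-35.756414 − -9.539)²) = 73.729559

73.730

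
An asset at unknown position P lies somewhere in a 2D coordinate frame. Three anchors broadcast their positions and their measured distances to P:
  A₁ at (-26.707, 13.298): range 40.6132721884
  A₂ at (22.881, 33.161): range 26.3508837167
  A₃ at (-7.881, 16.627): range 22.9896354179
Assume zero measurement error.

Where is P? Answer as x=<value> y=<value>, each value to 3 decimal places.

x=13.621 y=8.491

eq1: (x + 26.707)² + (y − 13.298)² = 40.6132721884²
eq2: (x − 22.881)² + (y − 33.161)² = 26.3508837167²
eq3: (x + 7.881)² + (y − 16.627)² = 22.9896354179²
eq3−eq1, eq3−eq2 (x²,y² cancel):
  -37.652·x − 6.658·y = -569.381178
  61.524·x + 33.068·y = 1118.779056
det = -37.652·33.068 − -6.658·61.524 = -835.449544
x = (-569.381178·33.068 − -6.658·1118.779056) / -835.449544 = 13.620770
y = (-37.652·1118.779056 − -569.381178·61.524) / -835.449544 = 8.490832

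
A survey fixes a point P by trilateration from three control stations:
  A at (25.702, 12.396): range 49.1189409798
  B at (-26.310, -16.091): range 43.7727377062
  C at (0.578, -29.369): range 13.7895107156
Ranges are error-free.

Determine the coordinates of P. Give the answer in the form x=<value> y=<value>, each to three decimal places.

x=13.127 y=-35.086

eq1: (x − 25.702)² + (y − 12.396)² = 49.1189409798²
eq2: (x + 26.310)² + (y + 16.091)² = 43.7727377062²
eq3: (x − 0.578)² + (y + 29.369)² = 13.7895107156²
eq2−eq1, eq2−eq3 (x²,y² cancel):
  104.024·x + 56.974·y = -633.500558
  53.776·x − 26.556·y = 1637.637825
det = 104.024·-26.556 − 56.974·53.776 = -5826.295168
x = (-633.500558·-26.556 − 56.974·1637.637825) / -5826.295168 = 13.126616
y = (104.024·1637.637825 − -633.500558·53.776) / -5826.295168 = -35.085892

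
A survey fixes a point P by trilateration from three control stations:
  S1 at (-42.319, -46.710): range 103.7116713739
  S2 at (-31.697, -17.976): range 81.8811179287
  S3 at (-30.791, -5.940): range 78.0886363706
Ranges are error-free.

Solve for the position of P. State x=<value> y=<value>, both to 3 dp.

eq1: (x + 42.319)² + (y + 46.710)² = 103.7116713739²
eq2: (x + 31.697)² + (y + 17.976)² = 81.8811179287²
eq3: (x + 30.791)² + (y + 5.940)² = 78.0886363706²
eq3−eq2, eq3−eq1 (x²,y² cancel):
  -1.812·x − 24.072·y = -262.215239
  -23.056·x − 81.540·y = -1668.923069
det = -1.812·-81.540 − -24.072·-23.056 = -407.253552
x = (-262.215239·-81.540 − -24.072·-1668.923069) / -407.253552 = 46.146401
y = (-1.812·-1668.923069 − -262.215239·-23.056) / -407.253552 = 7.419324

x=46.146 y=7.419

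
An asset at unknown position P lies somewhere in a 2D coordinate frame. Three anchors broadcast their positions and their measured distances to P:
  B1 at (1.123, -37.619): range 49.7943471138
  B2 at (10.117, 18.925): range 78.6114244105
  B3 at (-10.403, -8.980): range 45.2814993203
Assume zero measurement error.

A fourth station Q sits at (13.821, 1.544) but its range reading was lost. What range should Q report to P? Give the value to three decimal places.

eq1: (x − 1.123)² + (y + 37.619)² = 49.7943471138²
eq2: (x − 10.117)² + (y − 18.925)² = 78.6114244105²
eq3: (x + 10.403)² + (y + 8.980)² = 45.2814993203²
eq3−eq2, eq3−eq1 (x²,y² cancel):
  41.040·x + 55.810·y = -3857.695362
  23.052·x − 57.278·y = 798.524657
det = 41.040·-57.278 − 55.810·23.052 = -3637.221240
x = (-3857.695362·-57.278 − 55.810·798.524657) / -3637.221240 = -48.497301
y = (41.040·798.524657 − -3857.695362·23.052) / -3637.221240 = -33.459346
|P − Q| = √((-48.497301 − 13.821)² + (-33.459346 − 1.544)²) = 71.475904

71.476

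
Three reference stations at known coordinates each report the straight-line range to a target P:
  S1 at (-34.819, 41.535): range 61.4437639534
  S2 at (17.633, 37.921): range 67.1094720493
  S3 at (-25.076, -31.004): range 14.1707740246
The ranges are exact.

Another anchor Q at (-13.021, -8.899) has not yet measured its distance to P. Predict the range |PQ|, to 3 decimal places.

11.155

eq1: (x + 34.819)² + (y − 41.535)² = 61.4437639534²
eq2: (x − 17.633)² + (y − 37.921)² = 67.1094720493²
eq3: (x + 25.076)² + (y + 31.004)² = 14.1707740246²
eq1−eq3, eq1−eq2 (x²,y² cancel):
  19.486·x − 145.078·y = 2227.060098
  104.904·x − 7.228·y = -1916.939166
det = 19.486·-7.228 − -145.078·104.904 = 15078.417704
x = (2227.060098·-7.228 − -145.078·-1916.939166) / 15078.417704 = -19.511523
y = (19.486·-1916.939166 − 2227.060098·104.904) / 15078.417704 = -17.971447
|P − Q| = √((-19.511523 − -13.021)² + (-17.971447 − -8.899)²) = 11.155097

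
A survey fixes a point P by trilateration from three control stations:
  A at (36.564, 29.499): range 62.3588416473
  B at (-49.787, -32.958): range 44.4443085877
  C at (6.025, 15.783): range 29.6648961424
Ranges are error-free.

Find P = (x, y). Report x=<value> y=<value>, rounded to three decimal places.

x=-15.918 y=-4.179

eq1: (x − 36.564)² + (y − 29.499)² = 62.3588416473²
eq2: (x + 49.787)² + (y + 32.958)² = 44.4443085877²
eq3: (x − 6.025)² + (y − 15.783)² = 29.6648961424²
eq1−eq3, eq1−eq2 (x²,y² cancel):
  -61.078·x − 27.432·y = 1086.905685
  -172.702·x − 124.914·y = 3271.186602
det = -61.078·-124.914 − -27.432·-172.702 = 2891.936028
x = (1086.905685·-124.914 − -27.432·3271.186602) / 2891.936028 = -15.918245
y = (-61.078·3271.186602 − 1086.905685·-172.702) / 2891.936028 = -4.179466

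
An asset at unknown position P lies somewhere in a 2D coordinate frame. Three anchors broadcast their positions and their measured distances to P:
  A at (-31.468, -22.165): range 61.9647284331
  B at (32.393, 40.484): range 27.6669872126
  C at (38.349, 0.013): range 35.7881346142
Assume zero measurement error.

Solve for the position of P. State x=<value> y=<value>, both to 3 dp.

eq1: (x + 31.468)² + (y + 22.165)² = 61.9647284331²
eq2: (x − 32.393)² + (y − 40.484)² = 27.6669872126²
eq3: (x − 38.349)² + (y − 0.013)² = 35.7881346142²
eq2−eq1, eq2−eq3 (x²,y² cancel):
  -127.722·x − 125.298·y = -4280.903844
  11.912·x − 80.942·y = -1732.943133
det = -127.722·-80.942 − -125.298·11.912 = 11830.623900
x = (-4280.903844·-80.942 − -125.298·-1732.943133) / 11830.623900 = 10.935231
y = (-127.722·-1732.943133 − -4280.903844·11.912) / 11830.623900 = 23.018996

x=10.935 y=23.019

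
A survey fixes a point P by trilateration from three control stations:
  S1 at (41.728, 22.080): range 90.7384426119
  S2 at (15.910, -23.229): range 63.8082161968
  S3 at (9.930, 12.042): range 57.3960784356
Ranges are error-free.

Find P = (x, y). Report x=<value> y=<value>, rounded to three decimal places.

eq1: (x − 41.728)² + (y − 22.080)² = 90.7384426119²
eq2: (x − 15.910)² + (y + 23.229)² = 63.8082161968²
eq3: (x − 9.930)² + (y − 12.042)² = 57.3960784356²
eq1−eq2, eq1−eq3 (x²,y² cancel):
  -51.636·x − 90.618·y = 2725.938670
  -63.596·x − 20.076·y = 2954.017428
det = -51.636·-20.076 − -90.618·-63.596 = -4726.297992
x = (2725.938670·-20.076 − -90.618·2954.017428) / -4726.297992 = -45.058777
y = (-51.636·2954.017428 − 2725.938670·-63.596) / -4726.297992 = -4.406229

x=-45.059 y=-4.406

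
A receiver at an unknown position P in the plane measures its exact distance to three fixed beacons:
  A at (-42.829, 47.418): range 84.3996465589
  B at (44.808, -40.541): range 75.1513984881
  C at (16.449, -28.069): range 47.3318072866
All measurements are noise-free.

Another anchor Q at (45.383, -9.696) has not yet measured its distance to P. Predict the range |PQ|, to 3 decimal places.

80.048

eq1: (x + 42.829)² + (y − 47.418)² = 84.3996465589²
eq2: (x − 44.808)² + (y + 40.541)² = 75.1513984881²
eq3: (x − 16.449)² + (y + 28.069)² = 47.3318072866²
eq3−eq2, eq3−eq1 (x²,y² cancel):
  56.718·x − 24.944·y = -814.541531
  -118.556·x + 150.974·y = -1858.648755
det = 56.718·150.974 − -24.944·-118.556 = 5605.682468
x = (-814.541531·150.974 − -24.944·-1858.648755) / 5605.682468 = -30.208048
y = (56.718·-1858.648755 − -814.541531·-118.556) / 5605.682468 = -36.032656
|P − Q| = √((-30.208048 − 45.383)² + (-36.032656 − -9.696)²) = 80.047649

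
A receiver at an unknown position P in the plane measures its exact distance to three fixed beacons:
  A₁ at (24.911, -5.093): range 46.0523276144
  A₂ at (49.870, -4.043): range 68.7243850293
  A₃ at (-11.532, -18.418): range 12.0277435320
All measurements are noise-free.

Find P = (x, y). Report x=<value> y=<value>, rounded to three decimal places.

eq1: (x − 24.911)² + (y + 5.093)² = 46.0523276144²
eq2: (x − 49.870)² + (y + 4.043)² = 68.7243850293²
eq3: (x + 11.532)² + (y + 18.418)² = 12.0277435320²
eq2−eq3, eq2−eq1 (x²,y² cancel):
  -122.804·x − 28.750·y = 2547.221482
  -49.918·x − 2.100·y = 745.358040
det = -122.804·-2.100 − -28.750·-49.918 = -1177.254100
x = (2547.221482·-2.100 − -28.750·745.358040) / -1177.254100 = -13.658800
y = (-122.804·745.358040 − 2547.221482·-49.918) / -1177.254100 = -30.256215

x=-13.659 y=-30.256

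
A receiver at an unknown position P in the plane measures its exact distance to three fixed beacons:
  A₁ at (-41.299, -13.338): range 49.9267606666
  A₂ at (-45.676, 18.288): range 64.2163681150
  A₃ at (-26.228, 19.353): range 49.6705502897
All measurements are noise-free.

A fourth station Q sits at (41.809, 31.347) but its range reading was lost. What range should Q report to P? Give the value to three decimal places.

57.950

eq1: (x + 41.299)² + (y + 13.338)² = 49.9267606666²
eq2: (x + 45.676)² + (y − 18.288)² = 64.2163681150²
eq3: (x + 26.228)² + (y − 19.353)² = 49.6705502897²
eq1−eq3, eq1−eq2 (x²,y² cancel):
  30.142·x + 65.382·y = -795.545187
  -8.754·x + 63.252·y = -1093.822228
det = 30.142·63.252 − 65.382·-8.754 = 2478.895812
x = (-795.545187·63.252 − 65.382·-1093.822228) / 2478.895812 = 8.550767
y = (30.142·-1093.822228 − -795.545187·-8.754) / 2478.895812 = -16.109669
|P − Q| = √((8.550767 − 41.809)² + (-16.109669 − 31.347)²) = 57.950371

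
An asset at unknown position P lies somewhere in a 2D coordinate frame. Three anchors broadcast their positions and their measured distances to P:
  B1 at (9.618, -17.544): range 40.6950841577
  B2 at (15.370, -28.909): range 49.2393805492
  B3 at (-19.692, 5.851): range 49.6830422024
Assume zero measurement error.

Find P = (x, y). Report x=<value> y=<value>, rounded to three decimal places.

eq1: (x − 9.618)² + (y + 17.544)² = 40.6950841577²
eq2: (x − 15.370)² + (y + 28.909)² = 49.2393805492²
eq3: (x + 19.692)² + (y − 5.851)² = 49.6830422024²
eq1−eq3, eq1−eq2 (x²,y² cancel):
  -58.620·x + 46.790·y = -790.603603
  11.504·x − 22.730·y = -96.757401
det = -58.620·-22.730 − 46.790·11.504 = 794.160440
x = (-790.603603·-22.730 − 46.790·-96.757401) / 794.160440 = 28.328909
y = (-58.620·-96.757401 − -790.603603·11.504) / 794.160440 = 18.594508

x=28.329 y=18.595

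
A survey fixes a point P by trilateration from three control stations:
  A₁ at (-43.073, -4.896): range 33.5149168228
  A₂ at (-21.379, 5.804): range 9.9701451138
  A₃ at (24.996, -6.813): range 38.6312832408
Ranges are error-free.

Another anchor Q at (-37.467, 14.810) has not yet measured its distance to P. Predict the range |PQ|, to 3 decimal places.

27.471

eq1: (x + 43.073)² + (y + 4.896)² = 33.5149168228²
eq2: (x + 21.379)² + (y − 5.804)² = 9.9701451138²
eq3: (x − 24.996)² + (y + 6.813)² = 38.6312832408²
eq1−eq2, eq1−eq3 (x²,y² cancel):
  43.388·x + 21.400·y = -364.660232
  136.138·x − 3.834·y = -1577.163555
det = 43.388·-3.834 − 21.400·136.138 = -3079.702792
x = (-364.660232·-3.834 − 21.400·-1577.163555) / -3079.702792 = -11.413247
y = (43.388·-1577.163555 − -364.660232·136.138) / -3079.702792 = 6.099893
|P − Q| = √((-11.413247 − -37.467)² + (6.099893 − 14.810)²) = 27.471149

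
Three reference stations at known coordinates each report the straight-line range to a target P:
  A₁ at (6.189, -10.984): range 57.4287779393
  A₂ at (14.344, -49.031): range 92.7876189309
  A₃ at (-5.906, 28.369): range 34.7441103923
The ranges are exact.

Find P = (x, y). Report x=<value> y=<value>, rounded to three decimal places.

x=25.572 y=43.075

eq1: (x − 6.189)² + (y + 10.984)² = 57.4287779393²
eq2: (x − 14.344)² + (y + 49.031)² = 92.7876189309²
eq3: (x + 5.906)² + (y − 28.369)² = 34.7441103923²
eq1−eq2, eq1−eq3 (x²,y² cancel):
  16.310·x − 76.094·y = -2860.640371
  -24.190·x + 78.706·y = 2771.640349
det = 16.310·78.706 − -76.094·-24.190 = -557.019000
x = (-2860.640371·78.706 − -76.094·2771.640349) / -557.019000 = 25.572486
y = (16.310·2771.640349 − -2860.640371·-24.190) / -557.019000 = 43.074718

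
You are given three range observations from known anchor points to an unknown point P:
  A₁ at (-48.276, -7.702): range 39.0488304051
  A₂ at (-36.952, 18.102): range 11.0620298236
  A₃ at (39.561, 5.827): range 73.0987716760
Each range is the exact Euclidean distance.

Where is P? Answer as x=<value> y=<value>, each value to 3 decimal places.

x=-30.400 y=27.015

eq1: (x + 48.276)² + (y + 7.702)² = 39.0488304051²
eq2: (x + 36.952)² + (y − 18.102)² = 11.0620298236²
eq3: (x − 39.561)² + (y − 5.827)² = 73.0987716760²
eq3−eq2, eq3−eq1 (x²,y² cancel):
  -153.026·x + 24.550·y = 5315.167975
  -175.674·x − 27.058·y = 4609.485595
det = -153.026·-27.058 − 24.550·-175.674 = 8453.374208
x = (5315.167975·-27.058 − 24.550·4609.485595) / 8453.374208 = -30.399776
y = (-153.026·4609.485595 − 5315.167975·-175.674) / 8453.374208 = 27.014736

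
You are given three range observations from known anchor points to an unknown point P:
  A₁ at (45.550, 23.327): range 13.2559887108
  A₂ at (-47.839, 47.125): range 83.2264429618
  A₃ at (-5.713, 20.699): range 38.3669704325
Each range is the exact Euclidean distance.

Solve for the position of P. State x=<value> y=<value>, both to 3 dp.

eq1: (x − 45.550)² + (y − 23.327)² = 13.2559887108²
eq2: (x + 47.839)² + (y − 47.125)² = 83.2264429618²
eq3: (x + 5.713)² + (y − 20.699)² = 38.3669704325²
eq2−eq3, eq2−eq1 (x²,y² cancel):
  84.252·x − 52.852·y = 1406.367812
  186.778·x − 47.596·y = 4860.535454
det = 84.252·-47.596 − -52.852·186.778 = 5861.532664
x = (1406.367812·-47.596 − -52.852·4860.535454) / 5861.532664 = 32.406462
y = (84.252·4860.535454 − 1406.367812·186.778) / 5861.532664 = 25.049978

x=32.406 y=25.050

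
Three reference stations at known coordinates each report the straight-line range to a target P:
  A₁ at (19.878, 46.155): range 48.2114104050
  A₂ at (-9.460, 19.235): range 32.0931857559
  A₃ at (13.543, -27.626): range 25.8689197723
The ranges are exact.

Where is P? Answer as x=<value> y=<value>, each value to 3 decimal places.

x=14.790 y=-1.787

eq1: (x − 19.878)² + (y − 46.155)² = 48.2114104050²
eq2: (x + 9.460)² + (y − 19.235)² = 32.0931857559²
eq3: (x − 13.543)² + (y + 27.626)² = 25.8689197723²
eq2−eq1, eq2−eq3 (x²,y² cancel):
  58.676·x + 53.840·y = 771.574563
  46.006·x − 93.722·y = 847.903462
det = 58.676·-93.722 − 53.840·46.006 = -7976.195112
x = (771.574563·-93.722 − 53.840·847.903462) / -7976.195112 = 14.789587
y = (58.676·847.903462 − 771.574563·46.006) / -7976.195112 = -1.787133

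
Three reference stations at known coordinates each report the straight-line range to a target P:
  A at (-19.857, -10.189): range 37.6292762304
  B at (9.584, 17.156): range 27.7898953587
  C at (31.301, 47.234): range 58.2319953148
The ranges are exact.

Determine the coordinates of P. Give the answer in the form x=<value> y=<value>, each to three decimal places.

x=17.764 y=-9.403

eq1: (x + 19.857)² + (y + 10.189)² = 37.6292762304²
eq2: (x − 9.584)² + (y − 17.156)² = 27.7898953587²
eq3: (x − 31.301)² + (y − 47.234)² = 58.2319953148²
eq1−eq3, eq1−eq2 (x²,y² cancel):
  102.316·x + 114.846·y = 737.684338
  58.882·x + 54.690·y = 531.749368
det = 102.316·54.690 − 114.846·58.882 = -1166.700132
x = (737.684338·54.690 − 114.846·531.749368) / -1166.700132 = 17.764060
y = (102.316·531.749368 − 737.684338·58.882) / -1166.700132 = -9.402707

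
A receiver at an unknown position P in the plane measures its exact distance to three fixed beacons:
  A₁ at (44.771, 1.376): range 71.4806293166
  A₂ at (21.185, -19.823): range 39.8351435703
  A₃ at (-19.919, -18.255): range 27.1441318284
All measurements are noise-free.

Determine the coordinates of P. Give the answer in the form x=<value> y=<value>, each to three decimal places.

x=-10.650 y=-43.768

eq1: (x − 44.771)² + (y − 1.376)² = 71.4806293166²
eq2: (x − 21.185)² + (y + 19.823)² = 39.8351435703²
eq3: (x + 19.919)² + (y + 18.255)² = 27.1441318284²
eq3−eq1, eq3−eq2 (x²,y² cancel):
  129.380·x + 39.262·y = -3096.352244
  82.208·x − 3.136·y = -738.290803
det = 129.380·-3.136 − 39.262·82.208 = -3633.386176
x = (-3096.352244·-3.136 − 39.262·-738.290803) / -3633.386176 = -10.650377
y = (129.380·-738.290803 − -3096.352244·82.208) / -3633.386176 = -43.767674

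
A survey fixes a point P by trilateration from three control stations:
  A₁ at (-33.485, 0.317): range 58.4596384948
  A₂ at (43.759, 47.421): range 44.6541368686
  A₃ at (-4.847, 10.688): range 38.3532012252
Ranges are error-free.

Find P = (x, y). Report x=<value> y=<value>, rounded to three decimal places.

x=-0.873 y=48.835

eq1: (x + 33.485)² + (y − 0.317)² = 58.4596384948²
eq2: (x − 43.759)² + (y − 47.421)² = 44.6541368686²
eq3: (x + 4.847)² + (y − 10.688)² = 38.3532012252²
eq1−eq3, eq1−eq2 (x²,y² cancel):
  57.276·x + 20.742·y = 962.942328
  154.488·x + 94.208·y = 4465.793001
det = 57.276·94.208 − 20.742·154.488 = 2191.467312
x = (962.942328·94.208 − 20.742·4465.793001) / 2191.467312 = -0.872752
y = (57.276·4465.793001 − 962.942328·154.488) / 2191.467312 = 48.834735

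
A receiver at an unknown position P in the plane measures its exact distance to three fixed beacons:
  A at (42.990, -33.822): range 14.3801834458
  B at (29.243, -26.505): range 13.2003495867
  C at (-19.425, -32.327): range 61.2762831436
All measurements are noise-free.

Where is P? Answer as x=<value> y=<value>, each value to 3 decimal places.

eq1: (x − 42.990)² + (y + 33.822)² = 14.3801834458²
eq2: (x − 29.243)² + (y + 26.505)² = 13.2003495867²
eq3: (x + 19.425)² + (y + 32.327)² = 61.2762831436²
eq3−eq1, eq3−eq2 (x²,y² cancel):
  124.830·x − 2.990·y = 5117.695430
  97.336·x + 11.644·y = 3715.836167
det = 124.830·11.644 − -2.990·97.336 = 1744.555160
x = (5117.695430·11.644 − -2.990·3715.836167) / 1744.555160 = 40.526546
y = (124.830·3715.836167 − 5117.695430·97.336) / 1744.555160 = -19.654394

x=40.527 y=-19.654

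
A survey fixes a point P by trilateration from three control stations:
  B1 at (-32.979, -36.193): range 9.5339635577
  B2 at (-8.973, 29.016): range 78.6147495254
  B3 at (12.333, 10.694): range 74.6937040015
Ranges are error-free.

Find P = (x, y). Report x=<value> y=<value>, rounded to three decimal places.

x=-38.863 y=-43.695

eq1: (x + 32.979)² + (y + 36.193)² = 9.5339635577²
eq2: (x + 8.973)² + (y − 29.016)² = 78.6147495254²
eq3: (x − 12.333)² + (y − 10.694)² = 74.6937040015²
eq1−eq3, eq1−eq2 (x²,y² cancel):
  90.624·x + 93.774·y = -7619.336121
  48.012·x + 130.418·y = -7564.487087
det = 90.624·130.418 − 93.774·48.012 = 7316.723544
x = (-7619.336121·130.418 − 93.774·-7564.487087) / 7316.723544 = -38.862527
y = (90.624·-7564.487087 − -7619.336121·48.012) / 7316.723544 = -43.695038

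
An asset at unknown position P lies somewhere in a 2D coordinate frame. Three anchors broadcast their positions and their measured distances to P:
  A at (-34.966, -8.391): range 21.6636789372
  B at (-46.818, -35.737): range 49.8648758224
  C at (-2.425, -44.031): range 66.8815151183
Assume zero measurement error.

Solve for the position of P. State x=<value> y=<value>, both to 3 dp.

x=-37.085 y=13.169

eq1: (x + 34.966)² + (y + 8.391)² = 21.6636789372²
eq2: (x + 46.818)² + (y + 35.737)² = 49.8648758224²
eq3: (x + 2.425)² + (y + 44.031)² = 66.8815151183²
eq2−eq1, eq2−eq3 (x²,y² cancel):
  23.704·x + 54.692·y = -158.837400
  88.786·x − 16.588·y = -3511.079931
det = 23.704·-16.588 − 54.692·88.786 = -5249.085864
x = (-158.837400·-16.588 − 54.692·-3511.079931) / -5249.085864 = -37.085082
y = (23.704·-3511.079931 − -158.837400·88.786) / -5249.085864 = 13.168788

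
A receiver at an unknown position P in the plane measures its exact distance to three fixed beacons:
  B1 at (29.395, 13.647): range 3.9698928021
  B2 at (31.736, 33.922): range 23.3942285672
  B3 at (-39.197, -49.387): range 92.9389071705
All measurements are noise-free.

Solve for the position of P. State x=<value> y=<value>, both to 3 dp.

eq1: (x − 29.395)² + (y − 13.647)² = 3.9698928021²
eq2: (x − 31.736)² + (y − 33.922)² = 23.3942285672²
eq3: (x + 39.197)² + (y + 49.387)² = 92.9389071705²
eq1−eq3, eq1−eq2 (x²,y² cancel):
  -137.184·x − 126.068·y = -5696.706473
  4.682·x + 40.550·y = 576.039265
det = -137.184·40.550 − -126.068·4.682 = -4972.560824
x = (-5696.706473·40.550 − -126.068·576.039265) / -4972.560824 = 31.851059
y = (-137.184·576.039265 − -5696.706473·4.682) / -4972.560824 = 10.528054

x=31.851 y=10.528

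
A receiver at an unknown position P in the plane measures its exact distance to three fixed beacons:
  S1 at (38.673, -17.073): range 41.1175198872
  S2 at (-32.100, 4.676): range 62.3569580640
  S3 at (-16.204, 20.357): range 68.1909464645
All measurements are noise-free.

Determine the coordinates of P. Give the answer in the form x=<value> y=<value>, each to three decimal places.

x=7.303 y=-43.654

eq1: (x − 38.673)² + (y + 17.073)² = 41.1175198872²
eq2: (x + 32.100)² + (y − 4.676)² = 62.3569580640²
eq3: (x + 16.204)² + (y − 20.357)² = 68.1909464645²
eq2−eq3, eq2−eq1 (x²,y² cancel):
  31.792·x + 31.362·y = -1136.912872
  141.546·x − 43.498·y = 2932.553059
det = 31.792·-43.498 − 31.362·141.546 = -5822.054068
x = (-1136.912872·-43.498 − 31.362·2932.553059) / -5822.054068 = 7.302799
y = (31.792·2932.553059 − -1136.912872·141.546) / -5822.054068 = -43.654214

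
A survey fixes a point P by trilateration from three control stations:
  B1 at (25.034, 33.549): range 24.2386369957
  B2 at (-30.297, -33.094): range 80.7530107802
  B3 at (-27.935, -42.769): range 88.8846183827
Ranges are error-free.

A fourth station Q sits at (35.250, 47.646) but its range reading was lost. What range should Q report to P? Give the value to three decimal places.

33.968

eq1: (x − 25.034)² + (y − 33.549)² = 24.2386369957²
eq2: (x + 30.297)² + (y + 33.094)² = 80.7530107802²
eq3: (x + 27.935)² + (y + 42.769)² = 88.8846183827²
eq3−eq2, eq3−eq1 (x²,y² cancel):
  -4.724·x + 19.350·y = 782.996094
  105.938·x + 152.636·y = 6455.648833
det = -4.724·152.636 − 19.350·105.938 = -2770.952764
x = (782.996094·152.636 − 19.350·6455.648833) / -2770.952764 = 1.950020
y = (-4.724·6455.648833 − 782.996094·105.938) / -2770.952764 = 40.940981
|P − Q| = √((1.950020 − 35.250)² + (40.940981 − 47.646)²) = 33.968308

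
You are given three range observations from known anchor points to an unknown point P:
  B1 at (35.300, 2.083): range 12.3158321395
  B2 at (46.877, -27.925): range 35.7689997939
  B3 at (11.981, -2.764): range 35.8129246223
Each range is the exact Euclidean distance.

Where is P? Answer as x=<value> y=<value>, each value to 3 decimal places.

eq1: (x − 35.300)² + (y − 2.083)² = 12.3158321395²
eq2: (x − 46.877)² + (y + 27.925)² = 35.7689997939²
eq3: (x − 11.981)² + (y + 2.764)² = 35.8129246223²
eq2−eq3, eq2−eq1 (x²,y² cancel):
  -69.792·x + 50.322·y = -2829.218921
  -23.154·x + 60.016·y = -599.088240
det = -69.792·60.016 − 50.322·-23.154 = -3023.481084
x = (-2829.218921·60.016 − 50.322·-599.088240) / -3023.481084 = 46.188840
y = (-69.792·-599.088240 − -2829.218921·-23.154) / -3023.481084 = 7.837379

x=46.189 y=7.837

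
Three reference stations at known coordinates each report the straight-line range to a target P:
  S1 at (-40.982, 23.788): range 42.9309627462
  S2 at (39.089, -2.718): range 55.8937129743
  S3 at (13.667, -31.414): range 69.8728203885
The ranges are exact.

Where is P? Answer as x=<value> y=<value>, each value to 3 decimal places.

x=-0.160 y=37.077

eq1: (x + 40.982)² + (y − 23.788)² = 42.9309627462²
eq2: (x − 39.089)² + (y + 2.718)² = 55.8937129743²
eq3: (x − 13.667)² + (y + 31.414)² = 69.8728203885²
eq1−eq3, eq1−eq2 (x²,y² cancel):
  109.298·x − 110.404·y = -4110.910450
  160.142·x − 53.012·y = -1991.095411
det = 109.298·-53.012 − -110.404·160.142 = 11886.211792
x = (-4110.910450·-53.012 − -110.404·-1991.095411) / 11886.211792 = -0.159623
y = (109.298·-1991.095411 − -4110.910450·160.142) / 11886.211792 = 37.077135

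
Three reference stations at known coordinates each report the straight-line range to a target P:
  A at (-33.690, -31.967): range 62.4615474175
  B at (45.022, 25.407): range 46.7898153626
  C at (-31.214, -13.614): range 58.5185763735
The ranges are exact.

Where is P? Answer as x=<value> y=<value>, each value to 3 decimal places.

eq1: (x + 33.690)² + (y + 31.967)² = 62.4615474175²
eq2: (x − 45.022)² + (y − 25.407)² = 46.7898153626²
eq3: (x + 31.214)² + (y + 13.614)² = 58.5185763735²
eq2−eq1, eq2−eq3 (x²,y² cancel):
  -157.424·x − 114.748·y = -2227.749028
  -152.472·x − 78.042·y = -2747.978300
det = -157.424·-78.042 − -114.748·-152.472 = -5210.173248
x = (-2227.749028·-78.042 − -114.748·-2747.978300) / -5210.173248 = 27.152077
y = (-157.424·-2747.978300 − -2227.749028·-152.472) / -5210.173248 = -17.835949

x=27.152 y=-17.836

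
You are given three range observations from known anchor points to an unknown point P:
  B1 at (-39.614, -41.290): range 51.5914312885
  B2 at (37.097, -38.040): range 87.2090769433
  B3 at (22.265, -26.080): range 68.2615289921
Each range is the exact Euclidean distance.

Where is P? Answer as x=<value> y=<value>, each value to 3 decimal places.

eq1: (x + 39.614)² + (y + 41.290)² = 51.5914312885²
eq2: (x − 37.097)² + (y + 38.040)² = 87.2090769433²
eq3: (x − 22.265)² + (y + 26.080)² = 68.2615289921²
eq2−eq1, eq2−eq3 (x²,y² cancel):
  -153.422·x − 6.500·y = 5394.651406
  -29.664·x + 23.920·y = 1298.454377
det = -153.422·23.920 − -6.500·-29.664 = -3862.670240
x = (5394.651406·23.920 − -6.500·1298.454377) / -3862.670240 = -35.591963
y = (-153.422·1298.454377 − 5394.651406·-29.664) / -3862.670240 = 10.144415

x=-35.592 y=10.144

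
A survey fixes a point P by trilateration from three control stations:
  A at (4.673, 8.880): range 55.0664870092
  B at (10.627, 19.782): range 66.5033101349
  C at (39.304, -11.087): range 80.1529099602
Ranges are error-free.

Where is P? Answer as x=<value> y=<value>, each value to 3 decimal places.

x=-39.886 y=-23.475

eq1: (x − 4.673)² + (y − 8.880)² = 55.0664870092²
eq2: (x − 10.627)² + (y − 19.782)² = 66.5033101349²
eq3: (x − 39.304)² + (y + 11.087)² = 80.1529099602²
eq2−eq1, eq2−eq3 (x²,y² cancel):
  -11.908·x − 21.804·y = 986.802943
  57.354·x − 61.738·y = -838.333384
det = -11.908·-61.738 − -21.804·57.354 = 1985.722720
x = (986.802943·-61.738 − -21.804·-838.333384) / 1985.722720 = -39.885861
y = (-11.908·-838.333384 − 986.802943·57.354) / 1985.722720 = -23.474688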